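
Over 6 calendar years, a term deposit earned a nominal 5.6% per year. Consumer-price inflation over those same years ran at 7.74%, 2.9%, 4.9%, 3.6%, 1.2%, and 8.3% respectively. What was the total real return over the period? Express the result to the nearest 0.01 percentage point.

Cumulative inflation factor: 1.0774 × 1.029 × 1.049 × 1.036 × 1.012 × 1.083 ≈ 1.32049.
Nominal growth factor: 1.38670. Real growth factor = 1.38670 / 1.32049 ≈ 1.05014.
Total real return ≈ 5.0139%.

5.01%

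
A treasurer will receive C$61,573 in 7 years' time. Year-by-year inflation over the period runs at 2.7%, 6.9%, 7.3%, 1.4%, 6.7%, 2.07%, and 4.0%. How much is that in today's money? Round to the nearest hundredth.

C$45,510.19

Price-level factor over 7 years: 1.027 × 1.069 × 1.073 × 1.014 × 1.067 × 1.0207 × 1.040 ≈ 1.3529498513.
Purchasing power today: C$61,573 divided by that factor.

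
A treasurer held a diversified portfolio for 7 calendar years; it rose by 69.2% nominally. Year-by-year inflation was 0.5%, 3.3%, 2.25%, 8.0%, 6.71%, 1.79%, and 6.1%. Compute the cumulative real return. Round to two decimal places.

Cumulative inflation factor: 1.005 × 1.033 × 1.0225 × 1.080 × 1.0671 × 1.0179 × 1.061 ≈ 1.32123.
Nominal growth factor: 1.69200. Real growth factor = 1.69200 / 1.32123 ≈ 1.28062.
Total real return ≈ 28.0623%.

28.06%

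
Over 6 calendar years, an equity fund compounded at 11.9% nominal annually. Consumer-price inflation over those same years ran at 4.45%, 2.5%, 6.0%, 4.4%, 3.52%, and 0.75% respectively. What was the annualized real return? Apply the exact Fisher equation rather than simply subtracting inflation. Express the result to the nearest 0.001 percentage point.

8.022%

Cumulative inflation factor: 1.0445 × 1.025 × 1.060 × 1.044 × 1.0352 × 1.0075 ≈ 1.23569.
Nominal growth factor: 1.96327. Real growth factor = 1.96327 / 1.23569 ≈ 1.58881.
Annualized: 1.58881^(1/6) − 1 ≈ 0.08022.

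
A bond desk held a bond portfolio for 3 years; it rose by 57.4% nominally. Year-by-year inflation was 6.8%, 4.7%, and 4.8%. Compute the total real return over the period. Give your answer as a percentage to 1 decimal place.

Cumulative inflation factor: 1.068 × 1.047 × 1.048 ≈ 1.17187.
Nominal growth factor: 1.57400. Real growth factor = 1.57400 / 1.17187 ≈ 1.34315.
Total real return ≈ 34.3153%.

34.3%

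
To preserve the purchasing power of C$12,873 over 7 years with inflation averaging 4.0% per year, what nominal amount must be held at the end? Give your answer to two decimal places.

C$16,939.99

Cumulative price-level factor: (1+4.0%)^7 ≈ 1.3159317792.
The nominal amount required is C$12,873 scaled up by that factor.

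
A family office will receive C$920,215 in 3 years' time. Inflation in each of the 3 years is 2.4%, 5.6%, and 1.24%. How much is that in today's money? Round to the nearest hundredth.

Price-level factor over 3 years: 1.024 × 1.056 × 1.0124 = 1.0947526656.
Purchasing power today: C$920,215 divided by that factor.

C$840,568.86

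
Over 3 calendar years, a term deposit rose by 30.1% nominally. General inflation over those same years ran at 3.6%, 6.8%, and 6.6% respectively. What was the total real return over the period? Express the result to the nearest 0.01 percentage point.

10.30%

Cumulative inflation factor: 1.036 × 1.068 × 1.066 ≈ 1.17947.
Nominal growth factor: 1.30100. Real growth factor = 1.30100 / 1.17947 ≈ 1.10303.
Total real return ≈ 10.3034%.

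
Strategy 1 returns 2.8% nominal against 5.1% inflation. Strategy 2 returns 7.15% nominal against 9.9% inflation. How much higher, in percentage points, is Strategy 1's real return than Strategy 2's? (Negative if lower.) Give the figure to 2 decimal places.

0.31

Strategy 1 real return: 1.028/1.051 − 1 = -2.188%.
Strategy 2 real return: 1.0715/1.099 − 1 = -2.502%.
Difference: -2.188 − (-2.502) = 0.314 pp.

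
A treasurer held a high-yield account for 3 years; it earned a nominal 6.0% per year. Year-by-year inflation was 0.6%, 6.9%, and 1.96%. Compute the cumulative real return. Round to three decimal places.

Cumulative inflation factor: 1.006 × 1.069 × 1.0196 ≈ 1.09649.
Nominal growth factor: 1.19102. Real growth factor = 1.19102 / 1.09649 ≈ 1.08621.
Total real return ≈ 8.6206%.

8.621%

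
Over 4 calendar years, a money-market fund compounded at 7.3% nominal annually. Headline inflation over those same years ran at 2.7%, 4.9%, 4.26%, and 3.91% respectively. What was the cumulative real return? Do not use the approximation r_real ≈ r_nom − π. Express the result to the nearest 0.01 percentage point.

13.57%

Cumulative inflation factor: 1.027 × 1.049 × 1.0426 × 1.0391 ≈ 1.16713.
Nominal growth factor: 1.32556. Real growth factor = 1.32556 / 1.16713 ≈ 1.13574.
Total real return ≈ 13.5737%.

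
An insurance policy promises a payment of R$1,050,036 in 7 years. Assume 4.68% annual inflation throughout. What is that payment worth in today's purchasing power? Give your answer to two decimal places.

Price-level factor over 7 years: (1 + 4.68%)^7 ≈ 1.3773553421.
Purchasing power today: R$1,050,036 divided by that factor.

R$762,356.65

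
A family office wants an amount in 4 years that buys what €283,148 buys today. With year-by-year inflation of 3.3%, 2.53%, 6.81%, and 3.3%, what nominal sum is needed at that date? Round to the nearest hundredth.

€330,884.95

Cumulative price-level factor: 1.033 × 1.0253 × 1.0681 × 1.033 ≈ 1.1685936323.
Multiplying €283,148 by the price-level factor gives the future nominal sum.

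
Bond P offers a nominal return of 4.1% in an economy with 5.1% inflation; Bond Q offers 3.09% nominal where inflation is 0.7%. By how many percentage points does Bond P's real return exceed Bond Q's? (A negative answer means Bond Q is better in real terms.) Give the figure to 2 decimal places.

-3.32

Bond P real return: 1.041/1.051 − 1 = -0.951%.
Bond Q real return: 1.0309/1.007 − 1 = 2.373%.
Difference: -0.951 − 2.373 = -3.324 pp.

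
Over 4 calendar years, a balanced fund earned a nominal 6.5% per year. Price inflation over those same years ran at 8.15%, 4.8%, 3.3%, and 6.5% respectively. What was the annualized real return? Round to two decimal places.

0.78%

Cumulative inflation factor: 1.0815 × 1.048 × 1.033 × 1.065 ≈ 1.24692.
Nominal growth factor: 1.28647. Real growth factor = 1.28647 / 1.24692 ≈ 1.03172.
Annualized: 1.03172^(1/4) − 1 ≈ 0.00784.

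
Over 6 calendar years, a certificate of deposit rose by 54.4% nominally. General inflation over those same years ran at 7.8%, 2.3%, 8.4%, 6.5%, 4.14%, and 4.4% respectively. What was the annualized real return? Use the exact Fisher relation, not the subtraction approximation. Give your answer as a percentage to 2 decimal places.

Cumulative inflation factor: 1.078 × 1.023 × 1.084 × 1.065 × 1.0414 × 1.044 ≈ 1.38418.
Nominal growth factor: 1.54400. Real growth factor = 1.54400 / 1.38418 ≈ 1.11546.
Annualized: 1.11546^(1/6) − 1 ≈ 0.01838.

1.84%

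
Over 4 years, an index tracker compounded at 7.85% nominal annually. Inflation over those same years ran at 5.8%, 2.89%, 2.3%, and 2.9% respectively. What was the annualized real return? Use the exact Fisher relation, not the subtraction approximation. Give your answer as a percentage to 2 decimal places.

Cumulative inflation factor: 1.058 × 1.0289 × 1.023 × 1.029 ≈ 1.14591.
Nominal growth factor: 1.35295. Real growth factor = 1.35295 / 1.14591 ≈ 1.18068.
Annualized: 1.18068^(1/4) − 1 ≈ 0.04240.

4.24%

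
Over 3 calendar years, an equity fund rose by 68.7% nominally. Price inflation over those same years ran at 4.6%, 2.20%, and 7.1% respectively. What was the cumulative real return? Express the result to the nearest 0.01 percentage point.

Cumulative inflation factor: 1.046 × 1.0220 × 1.071 ≈ 1.14491.
Nominal growth factor: 1.68700. Real growth factor = 1.68700 / 1.14491 ≈ 1.47348.
Total real return ≈ 47.3476%.

47.35%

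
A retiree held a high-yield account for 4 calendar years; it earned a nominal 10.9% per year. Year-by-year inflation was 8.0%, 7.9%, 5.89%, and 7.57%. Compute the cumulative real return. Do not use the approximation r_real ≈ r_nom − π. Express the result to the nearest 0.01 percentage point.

Cumulative inflation factor: 1.080 × 1.079 × 1.0589 × 1.0757 ≈ 1.32737.
Nominal growth factor: 1.51261. Real growth factor = 1.51261 / 1.32737 ≈ 1.13955.
Total real return ≈ 13.9554%.

13.96%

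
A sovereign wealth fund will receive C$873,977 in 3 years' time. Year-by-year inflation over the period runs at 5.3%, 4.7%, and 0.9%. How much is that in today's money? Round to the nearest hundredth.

Price-level factor over 3 years: 1.053 × 1.047 × 1.009 = 1.112413419.
Purchasing power today: C$873,977 divided by that factor.

C$785,658.45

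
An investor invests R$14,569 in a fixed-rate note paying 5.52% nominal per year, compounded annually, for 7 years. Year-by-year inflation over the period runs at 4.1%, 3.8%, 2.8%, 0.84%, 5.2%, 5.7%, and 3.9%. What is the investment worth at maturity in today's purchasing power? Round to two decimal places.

Nominal value at maturity: R$14,569 × (1 + 5.52%)^7 ≈ R$21,221.36.
Price-level factor over 7 years: 1.041 × 1.038 × 1.028 × 1.0084 × 1.052 × 1.057 × 1.039 ≈ 1.2941371648.
Dividing the nominal maturity value by the price-level factor gives the value in today's money.

R$16,398.08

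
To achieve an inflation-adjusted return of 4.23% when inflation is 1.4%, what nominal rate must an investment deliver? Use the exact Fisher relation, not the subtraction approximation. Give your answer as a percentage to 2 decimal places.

By the Fisher equation, 1 + r_nom = (1 + 4.23%)(1 + 1.4%) = 1.0423 × 1.014 = 1.0568922.
So r_nom = 5.68922%.

5.69%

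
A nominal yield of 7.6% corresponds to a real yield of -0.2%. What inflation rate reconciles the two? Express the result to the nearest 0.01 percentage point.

From (1+r_nom) = (1+r_real)(1+π), we get 1+π = (1 + 7.6%)/(1 − 0.2%) = 1.076/0.998 ≈ 1.07816.
So π ≈ 7.8156%.

7.82%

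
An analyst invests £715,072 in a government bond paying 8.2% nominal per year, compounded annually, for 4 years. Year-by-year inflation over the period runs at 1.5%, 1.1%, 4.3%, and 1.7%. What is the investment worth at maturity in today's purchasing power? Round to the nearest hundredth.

£900,401.80

Nominal value at maturity: £715,072 × (1 + 8.2%)^4 ≈ £980,073.88.
Price-level factor over 4 years: 1.015 × 1.011 × 1.043 × 1.017 ≈ 1.0884850266.
Dividing the nominal maturity value by the price-level factor gives the value in today's money.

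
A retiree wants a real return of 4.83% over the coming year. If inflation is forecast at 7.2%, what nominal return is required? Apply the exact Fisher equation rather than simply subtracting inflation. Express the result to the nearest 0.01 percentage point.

By the Fisher equation, 1 + r_nom = (1 + 4.83%)(1 + 7.2%) = 1.0483 × 1.072 = 1.1237776.
So r_nom = 12.37776%.

12.38%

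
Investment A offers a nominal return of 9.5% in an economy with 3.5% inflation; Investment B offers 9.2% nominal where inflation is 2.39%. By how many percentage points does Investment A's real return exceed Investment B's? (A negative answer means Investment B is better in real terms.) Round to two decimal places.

Investment A real return: 1.095/1.035 − 1 = 5.797%.
Investment B real return: 1.092/1.0239 − 1 = 6.651%.
Difference: 5.797 − 6.651 = -0.854 pp.

-0.85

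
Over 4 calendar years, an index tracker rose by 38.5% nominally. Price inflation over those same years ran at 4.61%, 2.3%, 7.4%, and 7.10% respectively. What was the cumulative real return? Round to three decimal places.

12.514%

Cumulative inflation factor: 1.0461 × 1.023 × 1.074 × 1.0710 ≈ 1.23096.
Nominal growth factor: 1.38500. Real growth factor = 1.38500 / 1.23096 ≈ 1.12514.
Total real return ≈ 12.5142%.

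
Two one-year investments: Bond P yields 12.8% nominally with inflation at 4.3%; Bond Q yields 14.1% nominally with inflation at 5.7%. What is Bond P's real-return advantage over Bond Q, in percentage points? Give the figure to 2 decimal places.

Bond P real return: 1.128/1.043 − 1 = 8.150%.
Bond Q real return: 1.141/1.057 − 1 = 7.947%.
Difference: 8.150 − 7.947 = 0.203 pp.

0.20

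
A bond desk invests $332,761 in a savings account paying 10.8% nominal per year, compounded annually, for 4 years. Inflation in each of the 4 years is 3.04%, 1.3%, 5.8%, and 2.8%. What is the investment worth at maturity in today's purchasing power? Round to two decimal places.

Nominal value at maturity: $332,761 × (1 + 10.8%)^4 ≈ $501,523.70.
Price-level factor over 4 years: 1.0304 × 1.013 × 1.058 × 1.028 ≈ 1.1352567106.
The maturity value deflated by that factor is the answer in today's purchasing power.

$441,771.18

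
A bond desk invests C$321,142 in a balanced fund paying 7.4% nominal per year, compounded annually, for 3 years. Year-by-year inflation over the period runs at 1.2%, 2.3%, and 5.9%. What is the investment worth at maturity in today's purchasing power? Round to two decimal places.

Nominal value at maturity: C$321,142 × (1 + 7.4%)^3 ≈ C$397,841.38.
Price-level factor over 3 years: 1.012 × 1.023 × 1.059 = 1.096357284.
Dividing the nominal maturity value by the price-level factor gives the value in today's money.

C$362,875.67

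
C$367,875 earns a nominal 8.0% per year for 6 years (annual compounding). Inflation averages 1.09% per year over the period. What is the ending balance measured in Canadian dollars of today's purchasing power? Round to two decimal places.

Nominal value at maturity: C$367,875 × (1 + 8.0%)^6 ≈ C$583,771.39.
Price-level factor over 6 years: (1 + 1.09%)^6 ≈ 1.0672082632.
Dividing the nominal maturity value by the price-level factor gives the value in today's money.

C$547,007.94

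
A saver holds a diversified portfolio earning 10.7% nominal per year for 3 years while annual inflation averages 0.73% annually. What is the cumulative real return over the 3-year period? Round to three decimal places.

The annual real rate is (1+10.7%)/(1+0.73%) − 1 = 9.8977%.
Compounded over 3 years: (1 + 0.098977)^3 − 1 ≈ 0.32729.

32.729%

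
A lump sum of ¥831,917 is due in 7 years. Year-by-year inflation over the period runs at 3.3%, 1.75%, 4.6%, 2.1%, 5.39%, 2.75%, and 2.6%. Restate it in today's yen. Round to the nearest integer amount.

Price-level factor over 7 years: 1.033 × 1.0175 × 1.046 × 1.021 × 1.0539 × 1.0275 × 1.026 ≈ 1.2471559467.
Purchasing power today: ¥831,917 divided by that factor.

¥667,051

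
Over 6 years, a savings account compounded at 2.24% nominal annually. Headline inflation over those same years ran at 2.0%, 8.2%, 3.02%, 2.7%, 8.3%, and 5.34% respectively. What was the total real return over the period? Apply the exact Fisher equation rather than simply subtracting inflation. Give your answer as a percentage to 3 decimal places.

Cumulative inflation factor: 1.020 × 1.082 × 1.0302 × 1.027 × 1.083 × 1.0534 ≈ 1.33211.
Nominal growth factor: 1.14215. Real growth factor = 1.14215 / 1.33211 ≈ 0.85740.
Total real return ≈ -14.2599%.

-14.260%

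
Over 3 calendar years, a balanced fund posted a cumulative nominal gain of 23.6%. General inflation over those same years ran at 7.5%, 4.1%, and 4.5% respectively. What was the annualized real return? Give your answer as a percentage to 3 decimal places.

1.862%

Cumulative inflation factor: 1.075 × 1.041 × 1.045 ≈ 1.16943.
Nominal growth factor: 1.23600. Real growth factor = 1.23600 / 1.16943 ≈ 1.05692.
Annualized: 1.05692^(1/3) − 1 ≈ 0.01862.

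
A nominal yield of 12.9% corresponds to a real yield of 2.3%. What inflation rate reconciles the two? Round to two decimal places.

From (1+r_nom) = (1+r_real)(1+π), we get 1+π = (1 + 12.9%)/(1 + 2.3%) = 1.129/1.023 ≈ 1.10362.
So π ≈ 10.3617%.

10.36%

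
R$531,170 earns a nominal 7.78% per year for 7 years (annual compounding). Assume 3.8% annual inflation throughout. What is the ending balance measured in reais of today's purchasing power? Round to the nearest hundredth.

R$691,224.81

Nominal value at maturity: R$531,170 × (1 + 7.78%)^7 ≈ R$897,430.43.
Price-level factor over 7 years: (1 + 3.8%)^7 ≈ 1.2983191849.
The maturity value deflated by that factor is the answer in today's purchasing power.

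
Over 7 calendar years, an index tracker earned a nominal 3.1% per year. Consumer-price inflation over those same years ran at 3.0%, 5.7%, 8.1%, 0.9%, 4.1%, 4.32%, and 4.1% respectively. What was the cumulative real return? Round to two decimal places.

Cumulative inflation factor: 1.030 × 1.057 × 1.081 × 1.009 × 1.041 × 1.0432 × 1.041 ≈ 1.34245.
Nominal growth factor: 1.23826. Real growth factor = 1.23826 / 1.34245 ≈ 0.92239.
Total real return ≈ -7.7614%.

-7.76%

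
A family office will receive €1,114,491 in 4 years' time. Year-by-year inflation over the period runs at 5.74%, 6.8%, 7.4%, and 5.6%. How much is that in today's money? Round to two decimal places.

€870,157.38

Price-level factor over 4 years: 1.0574 × 1.068 × 1.074 × 1.056 ≈ 1.2807924485.
Purchasing power today: €1,114,491 divided by that factor.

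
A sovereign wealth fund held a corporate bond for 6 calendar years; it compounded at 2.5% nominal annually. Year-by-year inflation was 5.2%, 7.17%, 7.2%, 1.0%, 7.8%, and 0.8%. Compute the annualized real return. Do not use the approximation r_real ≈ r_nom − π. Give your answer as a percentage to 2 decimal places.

-2.21%

Cumulative inflation factor: 1.052 × 1.0717 × 1.072 × 1.010 × 1.078 × 1.008 ≈ 1.32643.
Nominal growth factor: 1.15969. Real growth factor = 1.15969 / 1.32643 ≈ 0.87430.
Annualized: 0.87430^(1/6) − 1 ≈ -0.02214.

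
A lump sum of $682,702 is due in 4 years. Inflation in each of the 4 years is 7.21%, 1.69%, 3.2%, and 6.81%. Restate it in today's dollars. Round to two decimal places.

$568,101.61

Price-level factor over 4 years: 1.0721 × 1.0169 × 1.032 × 1.0681 ≈ 1.2017251650.
Purchasing power today: $682,702 divided by that factor.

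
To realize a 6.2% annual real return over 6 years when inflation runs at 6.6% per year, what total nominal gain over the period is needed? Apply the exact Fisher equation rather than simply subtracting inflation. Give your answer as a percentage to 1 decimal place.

110.5%

Required annual nominal rate: (1+6.2%)(1+6.6%) − 1 = 13.2092%.
Cumulative over 6 years: (1 + 0.132092)^6 − 1 ≈ 1.10519.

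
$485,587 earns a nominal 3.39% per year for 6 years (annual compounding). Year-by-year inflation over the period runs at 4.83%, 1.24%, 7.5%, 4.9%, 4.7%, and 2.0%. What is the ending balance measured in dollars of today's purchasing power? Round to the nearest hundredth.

$464,055.30

Nominal value at maturity: $485,587 × (1 + 3.39%)^6 ≈ $593,114.12.
Price-level factor over 6 years: 1.0483 × 1.0124 × 1.075 × 1.049 × 1.047 × 1.020 ≈ 1.2781108692.
The maturity value deflated by that factor is the answer in today's purchasing power.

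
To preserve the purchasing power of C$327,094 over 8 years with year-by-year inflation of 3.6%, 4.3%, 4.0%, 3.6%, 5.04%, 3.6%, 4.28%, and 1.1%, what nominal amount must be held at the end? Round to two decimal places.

C$436,894.30

Cumulative price-level factor: 1.036 × 1.043 × 1.040 × 1.036 × 1.0504 × 1.036 × 1.0428 × 1.011 ≈ 1.3356842506.
The nominal amount required is C$327,094 scaled up by that factor.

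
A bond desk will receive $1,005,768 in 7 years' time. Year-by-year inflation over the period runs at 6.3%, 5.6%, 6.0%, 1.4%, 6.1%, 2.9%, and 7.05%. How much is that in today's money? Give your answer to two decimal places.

$713,246.06

Price-level factor over 7 years: 1.063 × 1.056 × 1.060 × 1.014 × 1.061 × 1.029 × 1.0705 ≈ 1.4101276659.
Purchasing power today: $1,005,768 divided by that factor.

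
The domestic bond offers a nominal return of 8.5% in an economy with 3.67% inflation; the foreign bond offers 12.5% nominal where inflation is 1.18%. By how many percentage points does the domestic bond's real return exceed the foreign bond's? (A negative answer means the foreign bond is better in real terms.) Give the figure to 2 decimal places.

-6.53

The domestic bond real return: 1.085/1.0367 − 1 = 4.659%.
The foreign bond real return: 1.125/1.0118 − 1 = 11.188%.
Difference: 4.659 − 11.188 = -6.529 pp.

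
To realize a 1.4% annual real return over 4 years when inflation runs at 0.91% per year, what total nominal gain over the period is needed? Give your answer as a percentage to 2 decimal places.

Required annual nominal rate: (1+1.4%)(1+0.91%) − 1 = 2.32274%.
Cumulative over 4 years: (1 + 0.0232274)^4 − 1 ≈ 0.09620.

9.62%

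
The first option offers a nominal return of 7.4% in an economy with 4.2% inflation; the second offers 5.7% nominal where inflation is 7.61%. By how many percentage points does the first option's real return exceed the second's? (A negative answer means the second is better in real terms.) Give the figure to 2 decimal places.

The first option real return: 1.074/1.042 − 1 = 3.071%.
The second real return: 1.057/1.0761 − 1 = -1.775%.
Difference: 3.071 − (-1.775) = 4.846 pp.

4.85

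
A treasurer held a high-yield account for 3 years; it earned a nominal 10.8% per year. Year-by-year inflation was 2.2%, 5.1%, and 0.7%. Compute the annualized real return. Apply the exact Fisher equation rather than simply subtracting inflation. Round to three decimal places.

7.939%

Cumulative inflation factor: 1.022 × 1.051 × 1.007 ≈ 1.08164.
Nominal growth factor: 1.36025. Real growth factor = 1.36025 / 1.08164 ≈ 1.25758.
Annualized: 1.25758^(1/3) − 1 ≈ 0.07939.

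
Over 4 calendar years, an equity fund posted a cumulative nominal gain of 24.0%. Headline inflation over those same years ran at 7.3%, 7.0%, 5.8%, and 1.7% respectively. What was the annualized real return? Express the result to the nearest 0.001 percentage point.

Cumulative inflation factor: 1.073 × 1.070 × 1.058 × 1.017 ≈ 1.23535.
Nominal growth factor: 1.24000. Real growth factor = 1.24000 / 1.23535 ≈ 1.00376.
Annualized: 1.00376^(1/4) − 1 ≈ 0.00094.

0.094%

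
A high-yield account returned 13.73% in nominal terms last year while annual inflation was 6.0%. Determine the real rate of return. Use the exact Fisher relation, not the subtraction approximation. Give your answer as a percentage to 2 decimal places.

7.29%

Real return via the Fisher equation: (1 + 13.73%)/(1 + 6.0%) − 1 = 1.1373/1.060 − 1 ≈ 0.07292.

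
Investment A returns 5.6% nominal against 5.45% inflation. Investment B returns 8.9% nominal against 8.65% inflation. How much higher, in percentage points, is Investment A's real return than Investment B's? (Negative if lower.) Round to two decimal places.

Investment A real return: 1.056/1.0545 − 1 = 0.142%.
Investment B real return: 1.089/1.0865 − 1 = 0.230%.
Difference: 0.142 − 0.230 = -0.088 pp.

-0.09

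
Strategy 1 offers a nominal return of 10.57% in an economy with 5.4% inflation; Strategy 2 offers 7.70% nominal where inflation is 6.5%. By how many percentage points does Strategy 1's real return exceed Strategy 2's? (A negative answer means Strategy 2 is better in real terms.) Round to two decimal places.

Strategy 1 real return: 1.1057/1.054 − 1 = 4.905%.
Strategy 2 real return: 1.0770/1.065 − 1 = 1.127%.
Difference: 4.905 − 1.127 = 3.778 pp.

3.78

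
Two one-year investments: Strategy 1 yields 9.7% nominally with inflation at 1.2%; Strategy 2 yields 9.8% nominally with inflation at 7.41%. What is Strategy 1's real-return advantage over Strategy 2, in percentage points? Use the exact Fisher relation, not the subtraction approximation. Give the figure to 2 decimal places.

Strategy 1 real return: 1.097/1.012 − 1 = 8.399%.
Strategy 2 real return: 1.098/1.0741 − 1 = 2.225%.
Difference: 8.399 − 2.225 = 6.174 pp.

6.17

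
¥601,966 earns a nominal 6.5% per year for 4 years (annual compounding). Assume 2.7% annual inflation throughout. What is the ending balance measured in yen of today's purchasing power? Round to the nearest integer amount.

Nominal value at maturity: ¥601,966 × (1 + 6.5%)^4 ≈ ¥774,409.
Price-level factor over 4 years: (1 + 2.7%)^4 ≈ 1.1124532634.
The maturity value deflated by that factor is the answer in today's purchasing power.

¥696,127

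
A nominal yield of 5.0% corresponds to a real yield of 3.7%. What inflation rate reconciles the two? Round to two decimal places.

1.25%

From (1+r_nom) = (1+r_real)(1+π), we get 1+π = (1 + 5.0%)/(1 + 3.7%) = 1.050/1.037 ≈ 1.01254.
So π ≈ 1.2536%.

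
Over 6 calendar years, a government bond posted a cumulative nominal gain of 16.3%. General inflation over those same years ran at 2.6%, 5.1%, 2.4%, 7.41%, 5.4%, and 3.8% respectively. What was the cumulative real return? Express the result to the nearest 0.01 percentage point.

Cumulative inflation factor: 1.026 × 1.051 × 1.024 × 1.0741 × 1.054 × 1.038 ≈ 1.29758.
Nominal growth factor: 1.16300. Real growth factor = 1.16300 / 1.29758 ≈ 0.89629.
Total real return ≈ -10.3713%.

-10.37%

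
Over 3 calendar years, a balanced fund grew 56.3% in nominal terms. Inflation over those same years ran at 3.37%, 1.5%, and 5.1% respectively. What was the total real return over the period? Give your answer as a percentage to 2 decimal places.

Cumulative inflation factor: 1.0337 × 1.015 × 1.051 ≈ 1.10271.
Nominal growth factor: 1.56300. Real growth factor = 1.56300 / 1.10271 ≈ 1.41741.
Total real return ≈ 41.7411%.

41.74%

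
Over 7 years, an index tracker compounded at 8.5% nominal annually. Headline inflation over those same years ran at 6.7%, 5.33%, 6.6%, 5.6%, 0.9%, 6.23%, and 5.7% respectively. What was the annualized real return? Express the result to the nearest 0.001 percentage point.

3.061%

Cumulative inflation factor: 1.067 × 1.0533 × 1.066 × 1.056 × 1.009 × 1.0623 × 1.057 ≈ 1.43335.
Nominal growth factor: 1.77014. Real growth factor = 1.77014 / 1.43335 ≈ 1.23497.
Annualized: 1.23497^(1/7) − 1 ≈ 0.03061.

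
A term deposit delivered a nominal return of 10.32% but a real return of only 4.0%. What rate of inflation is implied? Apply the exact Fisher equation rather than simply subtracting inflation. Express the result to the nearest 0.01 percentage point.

6.08%

From (1+r_nom) = (1+r_real)(1+π), we get 1+π = (1 + 10.32%)/(1 + 4.0%) = 1.1032/1.040 ≈ 1.06077.
So π ≈ 6.0769%.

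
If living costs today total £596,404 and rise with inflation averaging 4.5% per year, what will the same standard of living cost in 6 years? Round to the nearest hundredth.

Cumulative price-level factor: (1+4.5%)^6 ≈ 1.3022601248.
Multiplying £596,404 by the price-level factor gives the future nominal sum.

£776,673.15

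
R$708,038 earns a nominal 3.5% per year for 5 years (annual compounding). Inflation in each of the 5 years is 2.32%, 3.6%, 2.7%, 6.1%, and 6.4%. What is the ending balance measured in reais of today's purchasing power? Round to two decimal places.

Nominal value at maturity: R$708,038 × (1 + 3.5%)^5 ≈ R$840,927.04.
Price-level factor over 5 years: 1.0232 × 1.036 × 1.027 × 1.061 × 1.064 ≈ 1.2289882828.
Dividing the nominal maturity value by the price-level factor gives the value in today's money.

R$684,243.33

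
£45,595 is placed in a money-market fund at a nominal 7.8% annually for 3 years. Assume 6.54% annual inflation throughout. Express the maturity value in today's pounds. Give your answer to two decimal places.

Nominal value at maturity: £45,595 × (1 + 7.8%)^3 ≈ £57,118.07.
Price-level factor over 3 years: (1 + 6.54%)^3 ≈ 1.2093112063.
Dividing the nominal maturity value by the price-level factor gives the value in today's money.

£47,231.90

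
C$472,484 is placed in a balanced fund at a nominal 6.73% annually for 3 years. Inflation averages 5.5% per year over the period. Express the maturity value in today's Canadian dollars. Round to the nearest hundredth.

C$489,203.16

Nominal value at maturity: C$472,484 × (1 + 6.73%)^3 ≈ C$574,442.59.
Price-level factor over 3 years: (1 + 5.5%)^3 = 1.174241375.
Dividing the nominal maturity value by the price-level factor gives the value in today's money.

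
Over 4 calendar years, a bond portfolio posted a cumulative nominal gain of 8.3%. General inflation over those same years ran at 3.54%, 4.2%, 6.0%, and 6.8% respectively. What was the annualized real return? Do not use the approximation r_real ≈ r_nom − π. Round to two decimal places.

Cumulative inflation factor: 1.0354 × 1.042 × 1.060 × 1.068 ≈ 1.22139.
Nominal growth factor: 1.08300. Real growth factor = 1.08300 / 1.22139 ≈ 0.88670.
Annualized: 0.88670^(1/4) − 1 ≈ -0.02962.

-2.96%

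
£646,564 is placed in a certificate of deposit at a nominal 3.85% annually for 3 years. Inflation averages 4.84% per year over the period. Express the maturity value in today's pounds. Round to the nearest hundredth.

Nominal value at maturity: £646,564 × (1 + 3.85%)^3 ≈ £724,154.15.
Price-level factor over 3 years: (1 + 4.84%)^3 ≈ 1.1523410599.
The maturity value deflated by that factor is the answer in today's purchasing power.

£628,419.98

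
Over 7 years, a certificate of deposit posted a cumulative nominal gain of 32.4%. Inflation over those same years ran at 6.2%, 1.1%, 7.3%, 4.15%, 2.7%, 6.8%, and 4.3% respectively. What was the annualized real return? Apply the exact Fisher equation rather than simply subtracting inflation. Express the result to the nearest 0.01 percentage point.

-0.51%

Cumulative inflation factor: 1.062 × 1.011 × 1.073 × 1.0415 × 1.027 × 1.068 × 1.043 ≈ 1.37265.
Nominal growth factor: 1.32400. Real growth factor = 1.32400 / 1.37265 ≈ 0.96456.
Annualized: 0.96456^(1/7) − 1 ≈ -0.00514.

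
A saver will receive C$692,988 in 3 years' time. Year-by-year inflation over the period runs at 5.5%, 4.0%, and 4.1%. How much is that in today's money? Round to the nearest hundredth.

C$606,721.22

Price-level factor over 3 years: 1.055 × 1.040 × 1.041 = 1.1421852.
Purchasing power today: C$692,988 divided by that factor.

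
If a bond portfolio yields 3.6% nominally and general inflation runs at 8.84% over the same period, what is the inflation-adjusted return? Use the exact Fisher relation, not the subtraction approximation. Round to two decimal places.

-4.81%

Real return via the Fisher equation: (1 + 3.6%)/(1 + 8.84%) − 1 = 1.036/1.0884 − 1 ≈ -0.04814.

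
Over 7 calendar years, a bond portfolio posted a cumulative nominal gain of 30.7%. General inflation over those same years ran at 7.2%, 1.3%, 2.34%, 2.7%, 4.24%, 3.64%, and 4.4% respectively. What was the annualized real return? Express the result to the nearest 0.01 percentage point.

0.22%

Cumulative inflation factor: 1.072 × 1.013 × 1.0234 × 1.027 × 1.0424 × 1.0364 × 1.044 ≈ 1.28731.
Nominal growth factor: 1.30700. Real growth factor = 1.30700 / 1.28731 ≈ 1.01530.
Annualized: 1.01530^(1/7) − 1 ≈ 0.00217.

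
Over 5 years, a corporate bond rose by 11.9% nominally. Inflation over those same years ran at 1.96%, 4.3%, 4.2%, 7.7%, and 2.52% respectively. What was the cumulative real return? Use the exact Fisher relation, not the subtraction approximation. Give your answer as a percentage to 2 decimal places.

Cumulative inflation factor: 1.0196 × 1.043 × 1.042 × 1.077 × 1.0252 ≈ 1.22351.
Nominal growth factor: 1.11900. Real growth factor = 1.11900 / 1.22351 ≈ 0.91458.
Total real return ≈ -8.5415%.

-8.54%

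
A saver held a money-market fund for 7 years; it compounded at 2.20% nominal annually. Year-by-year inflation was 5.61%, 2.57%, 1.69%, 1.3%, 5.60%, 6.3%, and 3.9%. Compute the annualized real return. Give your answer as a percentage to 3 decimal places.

Cumulative inflation factor: 1.0561 × 1.0257 × 1.0169 × 1.013 × 1.0560 × 1.063 × 1.039 ≈ 1.30145.
Nominal growth factor: 1.16454. Real growth factor = 1.16454 / 1.30145 ≈ 0.89481.
Annualized: 0.89481^(1/7) − 1 ≈ -0.01575.

-1.575%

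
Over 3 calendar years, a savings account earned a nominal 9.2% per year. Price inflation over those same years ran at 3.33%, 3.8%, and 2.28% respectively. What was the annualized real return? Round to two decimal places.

Cumulative inflation factor: 1.0333 × 1.038 × 1.0228 ≈ 1.09702.
Nominal growth factor: 1.30217. Real growth factor = 1.30217 / 1.09702 ≈ 1.18701.
Annualized: 1.18701^(1/3) − 1 ≈ 0.05881.

5.88%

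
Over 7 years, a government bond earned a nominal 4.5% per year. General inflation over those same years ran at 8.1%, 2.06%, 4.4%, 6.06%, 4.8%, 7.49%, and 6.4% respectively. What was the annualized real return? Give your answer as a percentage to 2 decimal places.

Cumulative inflation factor: 1.081 × 1.0206 × 1.044 × 1.0606 × 1.048 × 1.0749 × 1.064 ≈ 1.46421.
Nominal growth factor: 1.36086. Real growth factor = 1.36086 / 1.46421 ≈ 0.92942.
Annualized: 0.92942^(1/7) − 1 ≈ -0.01040.

-1.04%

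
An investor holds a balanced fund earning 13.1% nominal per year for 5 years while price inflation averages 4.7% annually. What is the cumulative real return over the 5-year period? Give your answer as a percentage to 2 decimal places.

The annual real rate is (1+13.1%)/(1+4.7%) − 1 = 8.0229%.
Compounded over 5 years: (1 + 0.080229)^5 − 1 ≈ 0.47089.

47.09%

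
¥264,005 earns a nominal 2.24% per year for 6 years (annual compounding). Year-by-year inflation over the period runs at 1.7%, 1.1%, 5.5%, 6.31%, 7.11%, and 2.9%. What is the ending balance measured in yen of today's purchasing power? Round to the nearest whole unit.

¥237,243

Nominal value at maturity: ¥264,005 × (1 + 2.24%)^6 ≈ ¥301,535.
Price-level factor over 6 years: 1.017 × 1.011 × 1.055 × 1.0631 × 1.0711 × 1.029 ≈ 1.2709956974.
The maturity value deflated by that factor is the answer in today's purchasing power.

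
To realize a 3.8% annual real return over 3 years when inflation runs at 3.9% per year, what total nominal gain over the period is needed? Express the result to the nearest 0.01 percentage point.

Required annual nominal rate: (1+3.8%)(1+3.9%) − 1 = 7.8482%.
Cumulative over 3 years: (1 + 0.078482)^3 − 1 ≈ 0.25441.

25.44%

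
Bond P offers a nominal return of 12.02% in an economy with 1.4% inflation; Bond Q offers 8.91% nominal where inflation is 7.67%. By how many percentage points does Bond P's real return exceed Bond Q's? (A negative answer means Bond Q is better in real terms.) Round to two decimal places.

9.32

Bond P real return: 1.1202/1.014 − 1 = 10.473%.
Bond Q real return: 1.0891/1.0767 − 1 = 1.152%.
Difference: 10.473 − 1.152 = 9.321 pp.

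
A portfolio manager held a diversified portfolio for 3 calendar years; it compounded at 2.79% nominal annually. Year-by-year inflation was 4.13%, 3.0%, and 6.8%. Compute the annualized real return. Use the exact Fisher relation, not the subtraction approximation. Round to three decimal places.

-1.760%

Cumulative inflation factor: 1.0413 × 1.030 × 1.068 ≈ 1.14547.
Nominal growth factor: 1.08606. Real growth factor = 1.08606 / 1.14547 ≈ 0.94813.
Annualized: 0.94813^(1/3) − 1 ≈ -0.01760.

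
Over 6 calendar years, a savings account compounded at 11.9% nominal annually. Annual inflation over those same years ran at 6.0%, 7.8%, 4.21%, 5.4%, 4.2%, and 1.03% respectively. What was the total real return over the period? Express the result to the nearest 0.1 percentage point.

Cumulative inflation factor: 1.060 × 1.078 × 1.0421 × 1.054 × 1.042 × 1.0103 ≈ 1.32127.
Nominal growth factor: 1.96327. Real growth factor = 1.96327 / 1.32127 ≈ 1.48589.
Total real return ≈ 48.5894%.

48.6%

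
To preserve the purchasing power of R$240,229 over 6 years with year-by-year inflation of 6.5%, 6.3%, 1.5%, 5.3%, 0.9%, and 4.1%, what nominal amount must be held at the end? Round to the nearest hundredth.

Cumulative price-level factor: 1.065 × 1.063 × 1.015 × 1.053 × 1.009 × 1.041 ≈ 1.2709228310.
Multiplying R$240,229 by the price-level factor gives the future nominal sum.

R$305,312.52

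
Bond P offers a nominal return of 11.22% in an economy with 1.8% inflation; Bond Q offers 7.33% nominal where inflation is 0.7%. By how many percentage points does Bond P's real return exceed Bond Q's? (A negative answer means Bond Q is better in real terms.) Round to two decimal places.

Bond P real return: 1.1122/1.018 − 1 = 9.253%.
Bond Q real return: 1.0733/1.007 − 1 = 6.584%.
Difference: 9.253 − 6.584 = 2.669 pp.

2.67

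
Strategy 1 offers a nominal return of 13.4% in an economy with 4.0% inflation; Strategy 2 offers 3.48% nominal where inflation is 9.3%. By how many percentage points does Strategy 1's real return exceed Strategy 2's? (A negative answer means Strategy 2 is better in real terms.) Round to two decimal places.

Strategy 1 real return: 1.134/1.040 − 1 = 9.038%.
Strategy 2 real return: 1.0348/1.093 − 1 = -5.325%.
Difference: 9.038 − (-5.325) = 14.363 pp.

14.36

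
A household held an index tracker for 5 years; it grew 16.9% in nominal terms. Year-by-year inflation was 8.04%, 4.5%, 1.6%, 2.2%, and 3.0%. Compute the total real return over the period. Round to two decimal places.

-3.19%

Cumulative inflation factor: 1.0804 × 1.045 × 1.016 × 1.022 × 1.030 ≈ 1.20749.
Nominal growth factor: 1.16900. Real growth factor = 1.16900 / 1.20749 ≈ 0.96813.
Total real return ≈ -3.1874%.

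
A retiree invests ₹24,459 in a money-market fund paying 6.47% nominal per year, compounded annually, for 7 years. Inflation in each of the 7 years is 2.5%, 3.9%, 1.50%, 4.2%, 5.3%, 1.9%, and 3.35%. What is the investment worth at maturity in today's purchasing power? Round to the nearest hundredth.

Nominal value at maturity: ₹24,459 × (1 + 6.47%)^7 ≈ ₹37,934.07.
Price-level factor over 7 years: 1.025 × 1.039 × 1.0150 × 1.042 × 1.053 × 1.019 × 1.0335 ≈ 1.2490683683.
Dividing the nominal maturity value by the price-level factor gives the value in today's money.

₹30,369.89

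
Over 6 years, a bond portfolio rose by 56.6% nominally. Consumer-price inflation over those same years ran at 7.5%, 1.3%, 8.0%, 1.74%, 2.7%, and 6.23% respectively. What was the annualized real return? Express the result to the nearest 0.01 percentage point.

Cumulative inflation factor: 1.075 × 1.013 × 1.080 × 1.0174 × 1.027 × 1.0623 ≈ 1.30542.
Nominal growth factor: 1.56600. Real growth factor = 1.56600 / 1.30542 ≈ 1.19961.
Annualized: 1.19961^(1/6) − 1 ≈ 0.03080.

3.08%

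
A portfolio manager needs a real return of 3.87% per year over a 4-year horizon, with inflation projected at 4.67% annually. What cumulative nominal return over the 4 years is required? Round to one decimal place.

Required annual nominal rate: (1+3.87%)(1+4.67%) − 1 = 8.720729%.
Cumulative over 4 years: (1 + 0.08720729)^4 − 1 ≈ 0.39717.

39.7%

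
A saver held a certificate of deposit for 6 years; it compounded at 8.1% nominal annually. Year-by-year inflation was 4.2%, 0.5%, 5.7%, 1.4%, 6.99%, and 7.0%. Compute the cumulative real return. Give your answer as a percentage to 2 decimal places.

24.19%

Cumulative inflation factor: 1.042 × 1.005 × 1.057 × 1.014 × 1.0699 × 1.070 ≈ 1.28491.
Nominal growth factor: 1.59571. Real growth factor = 1.59571 / 1.28491 ≈ 1.24188.
Total real return ≈ 24.1882%.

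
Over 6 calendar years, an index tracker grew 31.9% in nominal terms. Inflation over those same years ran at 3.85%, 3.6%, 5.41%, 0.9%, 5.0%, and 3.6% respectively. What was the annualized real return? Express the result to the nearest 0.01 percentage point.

0.97%

Cumulative inflation factor: 1.0385 × 1.036 × 1.0541 × 1.009 × 1.050 × 1.036 ≈ 1.24477.
Nominal growth factor: 1.31900. Real growth factor = 1.31900 / 1.24477 ≈ 1.05964.
Annualized: 1.05964^(1/6) − 1 ≈ 0.00970.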